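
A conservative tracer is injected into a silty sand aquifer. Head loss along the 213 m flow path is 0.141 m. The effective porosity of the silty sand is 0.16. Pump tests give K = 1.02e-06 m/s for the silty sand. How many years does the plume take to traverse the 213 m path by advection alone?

Convert K: 1.02e-06 m/s × 86400 = 0.08813 m/day.
Hydraulic gradient i = Δh / L = 0.141 / 213 = 0.0006620.
Darcy flux q = K · i = 0.08813 × 0.0006620 = 5.834e-05 m/day.
Seepage velocity v = q / n_e = 5.834e-05 / 0.16 = 0.0003646 m/day.
Travel time t = L / v = 213 / 0.0003646 = 5.842e+05 days = 1599 years.

1600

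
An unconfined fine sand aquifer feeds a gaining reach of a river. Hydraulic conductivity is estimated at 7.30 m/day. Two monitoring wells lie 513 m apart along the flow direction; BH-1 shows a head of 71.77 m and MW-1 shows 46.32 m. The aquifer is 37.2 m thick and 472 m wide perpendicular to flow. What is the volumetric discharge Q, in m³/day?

Cross-sectional area A = 472 × 37.2 = 17558 m².
Hydraulic gradient i = (71.77 − 46.32) / 513 = 25.45 / 513 = 0.04961.
Darcy's law: Q = K · A · i = 7.300 × 17558 × 0.04961 = 6359 m³/day.

6360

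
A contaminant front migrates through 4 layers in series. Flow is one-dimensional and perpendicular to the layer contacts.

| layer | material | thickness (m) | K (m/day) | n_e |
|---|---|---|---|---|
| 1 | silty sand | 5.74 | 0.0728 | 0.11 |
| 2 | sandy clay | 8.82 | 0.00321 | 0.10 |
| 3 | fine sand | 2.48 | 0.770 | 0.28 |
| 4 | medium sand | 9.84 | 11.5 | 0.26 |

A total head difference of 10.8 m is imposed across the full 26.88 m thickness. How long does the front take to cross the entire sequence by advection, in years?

3.42

With flow normal to the layers, continuity requires the same specific discharge q through every layer.
Σ(b_i/K_i) = 5.74/0.0728 + 8.82/0.00321 + 2.48/0.770 + 9.84/11.5 = 2831 d.
q = Δh / Σ(b_i/K_i) = 10.8 / 2831 = 0.003815 m/day.
In each layer the seepage velocity is v_i = q/n_i, so the layer transit time is t_i = b_i·n_i / q:
  layer 1 (silty sand): t_1 = 5.74 × 0.11 / 0.003815 = 165.5 d
  layer 2 (sandy clay): t_2 = 8.82 × 0.10 / 0.003815 = 231.2 d
  layer 3 (fine sand): t_3 = 2.48 × 0.28 / 0.003815 = 182.0 d
  layer 4 (medium sand): t_4 = 9.84 × 0.26 / 0.003815 = 670.5 d
Total t = Σ t_i = 1249 days = 3.420 years.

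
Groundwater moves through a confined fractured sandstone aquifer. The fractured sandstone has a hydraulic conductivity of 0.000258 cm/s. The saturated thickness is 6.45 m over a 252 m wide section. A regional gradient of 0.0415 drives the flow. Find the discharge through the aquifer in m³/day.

Convert K: 0.000258 cm/s × 864 = 0.2229 m/day.
Cross-sectional area A = 252 × 6.45 = 1625 m².
Hydraulic gradient i = 0.0415.
Darcy's law: Q = K · A · i = 0.2229 × 1625 × 0.04150 = 15.04 m³/day.

15.0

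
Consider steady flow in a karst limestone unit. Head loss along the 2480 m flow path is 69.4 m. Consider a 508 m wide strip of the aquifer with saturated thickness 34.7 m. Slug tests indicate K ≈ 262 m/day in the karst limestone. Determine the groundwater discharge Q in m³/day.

Cross-sectional area A = 508 × 34.7 = 17628 m².
Hydraulic gradient i = Δh / L = 69.4 / 2480 = 0.02798.
Darcy's law: Q = K · A · i = 262.0 × 17628 × 0.02798 = 1.292e+05 m³/day.

129000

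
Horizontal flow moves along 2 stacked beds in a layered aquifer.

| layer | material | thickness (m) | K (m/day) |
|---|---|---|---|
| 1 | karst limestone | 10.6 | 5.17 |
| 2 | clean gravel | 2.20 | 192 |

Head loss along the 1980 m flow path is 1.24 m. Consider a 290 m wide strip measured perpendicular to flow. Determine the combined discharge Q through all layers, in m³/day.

86.7

Flow is parallel to layering, so each bed carries its own Darcy discharge and the transmissivities add.
Σ(K_i·b_i) = 5.17×10.6 + 192×2.20 = 477.2 m²/day.
Hydraulic gradient i = Δh / L = 1.24 / 1980 = 0.0006263.
Q = Σ(K_i·b_i) · W · i = 477.2 × 290 × 0.0006263 = 86.67 m³/day.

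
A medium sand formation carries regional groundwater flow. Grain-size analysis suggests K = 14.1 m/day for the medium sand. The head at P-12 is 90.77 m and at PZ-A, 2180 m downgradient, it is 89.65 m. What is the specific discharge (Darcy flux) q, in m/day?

0.00724

Hydraulic gradient i = (90.77 − 89.65) / 2180 = 1.12 / 2180 = 0.0005138.
Specific discharge q = K · i = 14.10 × 0.0005138 = 0.007244 m/day.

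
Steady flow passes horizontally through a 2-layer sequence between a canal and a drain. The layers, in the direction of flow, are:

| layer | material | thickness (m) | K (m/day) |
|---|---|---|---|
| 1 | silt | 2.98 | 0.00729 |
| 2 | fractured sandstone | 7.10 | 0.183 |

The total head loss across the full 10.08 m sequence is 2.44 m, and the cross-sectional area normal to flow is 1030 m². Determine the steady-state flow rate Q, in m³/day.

Flow is perpendicular to layering, so the layers act in series and the equivalent K is the thickness-weighted harmonic mean.
Total thickness L = 2.98 + 7.10 = 10.08 m.
Σ(b_i/K_i) = 2.98/0.00729 + 7.10/0.183 = 447.6 d.
K_eq = L / Σ(b_i/K_i) = 10.08 / 447.6 = 0.02252 m/day.
Q = K_eq · A · (Δh/L) = 0.02252 × 1030 × (2.44/10.08) = 5.615 m³/day.

5.62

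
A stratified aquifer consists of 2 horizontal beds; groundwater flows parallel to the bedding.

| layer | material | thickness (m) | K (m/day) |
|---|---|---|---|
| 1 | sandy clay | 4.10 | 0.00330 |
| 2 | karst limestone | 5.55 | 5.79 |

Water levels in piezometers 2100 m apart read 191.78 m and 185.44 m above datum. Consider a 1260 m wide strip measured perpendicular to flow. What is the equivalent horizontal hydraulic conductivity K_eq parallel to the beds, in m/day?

Flow is parallel to layering, so each bed carries its own Darcy discharge and the transmissivities add.
Σ(K_i·b_i) = 0.00330×4.10 + 5.79×5.55 = 32.15 m²/day.
Total thickness b = 9.650 m, so K_eq = Σ(K_i·b_i)/b = 3.331 m/day.

3.33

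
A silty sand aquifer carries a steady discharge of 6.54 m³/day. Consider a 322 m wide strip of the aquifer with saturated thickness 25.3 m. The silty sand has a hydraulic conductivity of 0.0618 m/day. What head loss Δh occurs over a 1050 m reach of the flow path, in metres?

Cross-sectional area A = 322 × 25.3 = 8147 m².
From Q = K·A·i, i = Q / (K·A) = 6.54 / (0.06180 × 8147) = 0.01299.
Head loss Δh = i · L = 0.01299 × 1050 = 13.64 m.

13.6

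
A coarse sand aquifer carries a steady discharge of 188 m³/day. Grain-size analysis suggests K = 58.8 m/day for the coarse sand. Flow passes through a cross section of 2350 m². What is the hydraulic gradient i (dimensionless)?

0.00136

From Q = K·A·i, i = Q / (K·A) = 188 / (58.80 × 2350) = 0.001361.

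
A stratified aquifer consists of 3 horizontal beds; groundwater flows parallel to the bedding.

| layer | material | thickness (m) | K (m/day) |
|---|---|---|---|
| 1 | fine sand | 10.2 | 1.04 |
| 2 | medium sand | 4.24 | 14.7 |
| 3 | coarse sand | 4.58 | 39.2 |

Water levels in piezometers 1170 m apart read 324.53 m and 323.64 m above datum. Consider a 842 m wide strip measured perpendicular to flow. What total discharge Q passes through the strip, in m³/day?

162

Flow is parallel to layering, so each bed carries its own Darcy discharge and the transmissivities add.
Σ(K_i·b_i) = 1.04×10.2 + 14.7×4.24 + 39.2×4.58 = 252.5 m²/day.
Hydraulic gradient i = (324.53 − 323.64) / 1170 = 0.89 / 1170 = 0.0007607.
Q = Σ(K_i·b_i) · W · i = 252.5 × 842 × 0.0007607 = 161.7 m³/day.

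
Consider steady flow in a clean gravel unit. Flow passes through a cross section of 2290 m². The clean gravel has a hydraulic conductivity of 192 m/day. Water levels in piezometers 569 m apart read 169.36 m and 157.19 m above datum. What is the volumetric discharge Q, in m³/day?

Hydraulic gradient i = (169.36 − 157.19) / 569 = 12.17 / 569 = 0.02139.
Darcy's law: Q = K · A · i = 192.0 × 2290 × 0.02139 = 9404 m³/day.

9400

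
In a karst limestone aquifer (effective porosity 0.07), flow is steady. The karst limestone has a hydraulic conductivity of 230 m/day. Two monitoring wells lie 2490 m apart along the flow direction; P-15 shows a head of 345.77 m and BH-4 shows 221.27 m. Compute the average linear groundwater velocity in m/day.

Hydraulic gradient i = (345.77 − 221.27) / 2490 = 124.5 / 2490 = 0.05000.
Darcy flux q = K · i = 230.0 × 0.05000 = 11.50 m/day.
Seepage velocity v = q / n_e = 11.50 / 0.07 = 164.3 m/day.

164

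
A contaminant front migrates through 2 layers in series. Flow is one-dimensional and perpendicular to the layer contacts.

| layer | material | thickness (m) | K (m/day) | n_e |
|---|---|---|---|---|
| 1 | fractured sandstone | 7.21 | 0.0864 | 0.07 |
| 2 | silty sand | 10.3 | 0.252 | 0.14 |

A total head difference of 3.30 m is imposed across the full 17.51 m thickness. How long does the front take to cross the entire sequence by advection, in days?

With flow normal to the layers, continuity requires the same specific discharge q through every layer.
Σ(b_i/K_i) = 7.21/0.0864 + 10.3/0.252 = 124.3 d.
q = Δh / Σ(b_i/K_i) = 3.30 / 124.3 = 0.02654 m/day.
In each layer the seepage velocity is v_i = q/n_i, so the layer transit time is t_i = b_i·n_i / q:
  layer 1 (fractured sandstone): t_1 = 7.21 × 0.07 / 0.02654 = 19.01 d
  layer 2 (silty sand): t_2 = 10.3 × 0.14 / 0.02654 = 54.32 d
Total t = Σ t_i = 73.34 days.

73.3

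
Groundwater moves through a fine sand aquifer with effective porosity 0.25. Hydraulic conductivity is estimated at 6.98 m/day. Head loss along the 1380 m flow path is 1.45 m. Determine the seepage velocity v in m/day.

0.0293

Hydraulic gradient i = Δh / L = 1.45 / 1380 = 0.001051.
Darcy flux q = K · i = 6.980 × 0.001051 = 0.007334 m/day.
Seepage velocity v = q / n_e = 0.007334 / 0.25 = 0.02934 m/day.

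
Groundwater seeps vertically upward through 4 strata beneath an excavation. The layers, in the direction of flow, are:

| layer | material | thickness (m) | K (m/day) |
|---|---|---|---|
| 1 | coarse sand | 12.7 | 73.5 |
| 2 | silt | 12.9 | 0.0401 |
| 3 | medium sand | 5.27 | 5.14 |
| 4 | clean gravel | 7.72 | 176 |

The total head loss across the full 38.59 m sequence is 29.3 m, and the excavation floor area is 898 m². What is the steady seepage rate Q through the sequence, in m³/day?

81.5

Flow is perpendicular to layering, so the layers act in series and the equivalent K is the thickness-weighted harmonic mean.
Total thickness L = 12.7 + 12.9 + 5.27 + 7.72 = 38.59 m.
Σ(b_i/K_i) = 12.7/73.5 + 12.9/0.0401 + 5.27/5.14 + 7.72/176 = 322.9 d.
K_eq = L / Σ(b_i/K_i) = 38.59 / 322.9 = 0.1195 m/day.
Q = K_eq · A · (Δh/L) = 0.1195 × 898 × (29.3/38.59) = 81.48 m³/day.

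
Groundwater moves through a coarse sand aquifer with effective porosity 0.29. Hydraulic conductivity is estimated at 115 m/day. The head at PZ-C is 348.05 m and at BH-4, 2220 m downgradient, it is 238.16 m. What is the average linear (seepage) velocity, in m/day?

Hydraulic gradient i = (348.05 − 238.16) / 2220 = 109.89 / 2220 = 0.04950.
Darcy flux q = K · i = 115.0 × 0.04950 = 5.692 m/day.
Seepage velocity v = q / n_e = 5.692 / 0.29 = 19.63 m/day.

19.6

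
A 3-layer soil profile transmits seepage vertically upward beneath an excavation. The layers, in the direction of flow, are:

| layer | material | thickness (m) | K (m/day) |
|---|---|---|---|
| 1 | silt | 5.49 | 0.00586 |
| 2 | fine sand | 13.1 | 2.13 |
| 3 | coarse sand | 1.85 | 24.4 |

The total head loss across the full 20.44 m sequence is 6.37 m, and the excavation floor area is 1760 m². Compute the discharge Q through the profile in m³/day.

11.9

Flow is perpendicular to layering, so the layers act in series and the equivalent K is the thickness-weighted harmonic mean.
Total thickness L = 5.49 + 13.1 + 1.85 = 20.44 m.
Σ(b_i/K_i) = 5.49/0.00586 + 13.1/2.13 + 1.85/24.4 = 943.1 d.
K_eq = L / Σ(b_i/K_i) = 20.44 / 943.1 = 0.02167 m/day.
Q = K_eq · A · (Δh/L) = 0.02167 × 1760 × (6.37/20.44) = 11.89 m³/day.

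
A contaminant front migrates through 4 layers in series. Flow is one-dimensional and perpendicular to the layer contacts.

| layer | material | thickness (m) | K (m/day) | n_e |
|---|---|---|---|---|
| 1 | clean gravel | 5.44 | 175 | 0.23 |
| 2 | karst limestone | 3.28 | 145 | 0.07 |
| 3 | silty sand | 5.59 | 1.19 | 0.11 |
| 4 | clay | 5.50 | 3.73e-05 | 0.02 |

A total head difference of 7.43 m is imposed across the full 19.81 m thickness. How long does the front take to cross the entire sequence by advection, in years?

120

With flow normal to the layers, continuity requires the same specific discharge q through every layer.
Σ(b_i/K_i) = 5.44/175 + 3.28/145 + 5.59/1.19 + 5.50/3.73e-05 = 1.475e+05 d.
q = Δh / Σ(b_i/K_i) = 7.43 / 1.475e+05 = 5.039e-05 m/day.
In each layer the seepage velocity is v_i = q/n_i, so the layer transit time is t_i = b_i·n_i / q:
  layer 1 (clean gravel): t_1 = 5.44 × 0.23 / 5.039e-05 = 24832 d
  layer 2 (karst limestone): t_2 = 3.28 × 0.07 / 5.039e-05 = 4557 d
  layer 3 (silty sand): t_3 = 5.59 × 0.11 / 5.039e-05 = 12203 d
  layer 4 (clay): t_4 = 5.50 × 0.02 / 5.039e-05 = 2183 d
Total t = Σ t_i = 43775 days = 119.8 years.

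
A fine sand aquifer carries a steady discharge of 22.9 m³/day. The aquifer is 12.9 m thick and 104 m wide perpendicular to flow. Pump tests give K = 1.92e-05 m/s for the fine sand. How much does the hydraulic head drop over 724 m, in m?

7.45

Convert K: 1.92e-05 m/s × 86400 = 1.659 m/day.
Cross-sectional area A = 104 × 12.9 = 1342 m².
From Q = K·A·i, i = Q / (K·A) = 22.9 / (1.659 × 1342) = 0.01029.
Head loss Δh = i · L = 0.01029 × 724 = 7.450 m.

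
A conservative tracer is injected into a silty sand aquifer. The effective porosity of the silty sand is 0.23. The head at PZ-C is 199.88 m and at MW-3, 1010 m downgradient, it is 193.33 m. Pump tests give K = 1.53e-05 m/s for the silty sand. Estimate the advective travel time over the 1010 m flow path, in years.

Convert K: 1.53e-05 m/s × 86400 = 1.322 m/day.
Hydraulic gradient i = (199.88 − 193.33) / 1010 = 6.55 / 1010 = 0.006485.
Darcy flux q = K · i = 1.322 × 0.006485 = 0.008573 m/day.
Seepage velocity v = q / n_e = 0.008573 / 0.23 = 0.03727 m/day.
Travel time t = L / v = 1010 / 0.03727 = 27097 days = 74.19 years.

74.2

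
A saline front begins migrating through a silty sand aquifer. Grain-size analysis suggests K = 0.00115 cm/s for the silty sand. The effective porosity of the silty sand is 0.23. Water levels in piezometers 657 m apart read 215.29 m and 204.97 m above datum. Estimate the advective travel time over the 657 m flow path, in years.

Convert K: 0.00115 cm/s × 864 = 0.9936 m/day.
Hydraulic gradient i = (215.29 − 204.97) / 657 = 10.32 / 657 = 0.01571.
Darcy flux q = K · i = 0.9936 × 0.01571 = 0.01561 m/day.
Seepage velocity v = q / n_e = 0.01561 / 0.23 = 0.06786 m/day.
Travel time t = L / v = 657 / 0.06786 = 9682 days = 26.51 years.

26.5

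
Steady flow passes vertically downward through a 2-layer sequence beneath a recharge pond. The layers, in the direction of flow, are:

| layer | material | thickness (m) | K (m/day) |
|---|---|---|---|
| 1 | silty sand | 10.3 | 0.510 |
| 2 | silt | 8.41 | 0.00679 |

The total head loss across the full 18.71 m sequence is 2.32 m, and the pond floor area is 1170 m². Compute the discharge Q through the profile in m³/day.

Flow is perpendicular to layering, so the layers act in series and the equivalent K is the thickness-weighted harmonic mean.
Total thickness L = 10.3 + 8.41 = 18.71 m.
Σ(b_i/K_i) = 10.3/0.510 + 8.41/0.00679 = 1259 d.
K_eq = L / Σ(b_i/K_i) = 18.71 / 1259 = 0.01486 m/day.
Q = K_eq · A · (Δh/L) = 0.01486 × 1170 × (2.32/18.71) = 2.156 m³/day.

2.16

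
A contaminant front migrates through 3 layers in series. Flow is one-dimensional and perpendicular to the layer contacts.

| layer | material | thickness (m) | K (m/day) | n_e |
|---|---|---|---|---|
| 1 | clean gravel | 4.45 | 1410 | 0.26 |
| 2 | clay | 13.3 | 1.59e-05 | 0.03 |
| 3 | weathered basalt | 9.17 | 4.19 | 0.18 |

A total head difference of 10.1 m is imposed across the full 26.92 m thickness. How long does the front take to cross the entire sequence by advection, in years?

With flow normal to the layers, continuity requires the same specific discharge q through every layer.
Σ(b_i/K_i) = 4.45/1410 + 13.3/1.59e-05 + 9.17/4.19 = 8.365e+05 d.
q = Δh / Σ(b_i/K_i) = 10.1 / 8.365e+05 = 1.207e-05 m/day.
In each layer the seepage velocity is v_i = q/n_i, so the layer transit time is t_i = b_i·n_i / q:
  layer 1 (clean gravel): t_1 = 4.45 × 0.26 / 1.207e-05 = 95823 d
  layer 2 (clay): t_2 = 13.3 × 0.03 / 1.207e-05 = 33045 d
  layer 3 (weathered basalt): t_3 = 9.17 × 0.18 / 1.207e-05 = 1.367e+05 d
Total t = Σ t_i = 2.656e+05 days = 727.1 years.

727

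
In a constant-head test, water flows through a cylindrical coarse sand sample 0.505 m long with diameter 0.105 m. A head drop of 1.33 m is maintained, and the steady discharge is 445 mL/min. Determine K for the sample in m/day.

28.1

Cross-sectional area A = π·(d/2)² = π × (0.105/2)² = 0.008659 m².
Convert discharge: 445 mL/min = 7.417e-06 m³/s.
Darcy's law rearranged: K = Q·L / (A·Δh) = 7.417e-06 × 0.505 / (0.008659 × 1.33) = 0.0003252 m/s = 28.10 m/day.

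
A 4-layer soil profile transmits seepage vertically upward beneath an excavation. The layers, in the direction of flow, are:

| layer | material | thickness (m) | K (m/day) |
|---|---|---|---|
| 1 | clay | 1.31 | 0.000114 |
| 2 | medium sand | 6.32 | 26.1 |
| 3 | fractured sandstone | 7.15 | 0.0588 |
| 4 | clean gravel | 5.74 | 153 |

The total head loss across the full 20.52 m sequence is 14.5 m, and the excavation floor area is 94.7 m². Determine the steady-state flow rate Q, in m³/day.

0.118

Flow is perpendicular to layering, so the layers act in series and the equivalent K is the thickness-weighted harmonic mean.
Total thickness L = 1.31 + 6.32 + 7.15 + 5.74 = 20.52 m.
Σ(b_i/K_i) = 1.31/0.000114 + 6.32/26.1 + 7.15/0.0588 + 5.74/153 = 11613 d.
K_eq = L / Σ(b_i/K_i) = 20.52 / 11613 = 0.001767 m/day.
Q = K_eq · A · (Δh/L) = 0.001767 × 94.7 × (14.5/20.52) = 0.1182 m³/day.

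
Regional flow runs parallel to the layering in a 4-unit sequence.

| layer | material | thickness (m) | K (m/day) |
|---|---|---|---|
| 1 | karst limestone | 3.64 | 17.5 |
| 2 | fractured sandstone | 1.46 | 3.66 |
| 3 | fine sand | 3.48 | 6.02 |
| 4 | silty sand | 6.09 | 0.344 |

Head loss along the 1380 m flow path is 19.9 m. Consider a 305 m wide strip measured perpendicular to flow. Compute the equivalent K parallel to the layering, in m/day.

6.28

Flow is parallel to layering, so each bed carries its own Darcy discharge and the transmissivities add.
Σ(K_i·b_i) = 17.5×3.64 + 3.66×1.46 + 6.02×3.48 + 0.344×6.09 = 92.09 m²/day.
Total thickness b = 14.67 m, so K_eq = Σ(K_i·b_i)/b = 6.277 m/day.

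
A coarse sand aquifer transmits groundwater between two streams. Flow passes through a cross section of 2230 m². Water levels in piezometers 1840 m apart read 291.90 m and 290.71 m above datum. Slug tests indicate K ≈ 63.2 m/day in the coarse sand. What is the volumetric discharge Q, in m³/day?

Hydraulic gradient i = (291.90 − 290.71) / 1840 = 1.19 / 1840 = 0.0006467.
Darcy's law: Q = K · A · i = 63.20 × 2230 × 0.0006467 = 91.15 m³/day.

91.1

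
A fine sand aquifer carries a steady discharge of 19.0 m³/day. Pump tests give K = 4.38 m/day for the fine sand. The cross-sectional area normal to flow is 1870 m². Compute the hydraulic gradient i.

0.00232

From Q = K·A·i, i = Q / (K·A) = 19.0 / (4.380 × 1870) = 0.002320.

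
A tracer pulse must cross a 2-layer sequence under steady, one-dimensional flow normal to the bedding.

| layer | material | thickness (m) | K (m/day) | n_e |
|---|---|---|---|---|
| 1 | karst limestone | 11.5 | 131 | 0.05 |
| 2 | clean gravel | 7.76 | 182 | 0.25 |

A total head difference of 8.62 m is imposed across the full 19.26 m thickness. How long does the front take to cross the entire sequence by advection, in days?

0.0381

With flow normal to the layers, continuity requires the same specific discharge q through every layer.
Σ(b_i/K_i) = 11.5/131 + 7.76/182 = 0.1304 d.
q = Δh / Σ(b_i/K_i) = 8.62 / 0.1304 = 66.09 m/day.
In each layer the seepage velocity is v_i = q/n_i, so the layer transit time is t_i = b_i·n_i / q:
  layer 1 (karst limestone): t_1 = 11.5 × 0.05 / 66.09 = 0.008700 d
  layer 2 (clean gravel): t_2 = 7.76 × 0.25 / 66.09 = 0.02935 d
Total t = Σ t_i = 0.03805 days.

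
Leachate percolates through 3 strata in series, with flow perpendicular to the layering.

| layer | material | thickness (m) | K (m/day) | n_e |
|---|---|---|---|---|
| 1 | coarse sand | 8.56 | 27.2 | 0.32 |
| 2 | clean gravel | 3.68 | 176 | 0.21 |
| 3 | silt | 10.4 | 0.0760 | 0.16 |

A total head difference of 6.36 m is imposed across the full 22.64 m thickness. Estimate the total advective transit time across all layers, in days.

With flow normal to the layers, continuity requires the same specific discharge q through every layer.
Σ(b_i/K_i) = 8.56/27.2 + 3.68/176 + 10.4/0.0760 = 137.2 d.
q = Δh / Σ(b_i/K_i) = 6.36 / 137.2 = 0.04636 m/day.
In each layer the seepage velocity is v_i = q/n_i, so the layer transit time is t_i = b_i·n_i / q:
  layer 1 (coarse sand): t_1 = 8.56 × 0.32 / 0.04636 = 59.08 d
  layer 2 (clean gravel): t_2 = 3.68 × 0.21 / 0.04636 = 16.67 d
  layer 3 (silt): t_3 = 10.4 × 0.16 / 0.04636 = 35.89 d
Total t = Σ t_i = 111.6 days.

112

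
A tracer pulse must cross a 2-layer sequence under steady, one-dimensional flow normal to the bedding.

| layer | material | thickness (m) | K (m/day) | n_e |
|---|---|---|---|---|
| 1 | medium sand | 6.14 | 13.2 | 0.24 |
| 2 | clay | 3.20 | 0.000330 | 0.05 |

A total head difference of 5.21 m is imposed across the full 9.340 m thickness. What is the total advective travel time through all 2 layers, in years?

With flow normal to the layers, continuity requires the same specific discharge q through every layer.
Σ(b_i/K_i) = 6.14/13.2 + 3.20/0.000330 = 9697 d.
q = Δh / Σ(b_i/K_i) = 5.21 / 9697 = 0.0005373 m/day.
In each layer the seepage velocity is v_i = q/n_i, so the layer transit time is t_i = b_i·n_i / q:
  layer 1 (medium sand): t_1 = 6.14 × 0.24 / 0.0005373 = 2743 d
  layer 2 (clay): t_2 = 3.20 × 0.05 / 0.0005373 = 297.8 d
Total t = Σ t_i = 3041 days = 8.325 years.

8.32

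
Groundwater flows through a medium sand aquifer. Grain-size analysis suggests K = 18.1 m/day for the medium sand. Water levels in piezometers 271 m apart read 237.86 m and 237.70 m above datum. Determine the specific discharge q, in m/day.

0.0107

Hydraulic gradient i = (237.86 − 237.70) / 271 = 0.16 / 271 = 0.0005904.
Specific discharge q = K · i = 18.10 × 0.0005904 = 0.01069 m/day.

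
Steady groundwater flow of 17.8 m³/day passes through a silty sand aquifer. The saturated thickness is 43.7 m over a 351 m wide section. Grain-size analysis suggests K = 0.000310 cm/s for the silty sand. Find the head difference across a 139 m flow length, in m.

Convert K: 0.000310 cm/s × 864 = 0.2678 m/day.
Cross-sectional area A = 351 × 43.7 = 15339 m².
From Q = K·A·i, i = Q / (K·A) = 17.8 / (0.2678 × 15339) = 0.004333.
Head loss Δh = i · L = 0.004333 × 139 = 0.6022 m.

0.602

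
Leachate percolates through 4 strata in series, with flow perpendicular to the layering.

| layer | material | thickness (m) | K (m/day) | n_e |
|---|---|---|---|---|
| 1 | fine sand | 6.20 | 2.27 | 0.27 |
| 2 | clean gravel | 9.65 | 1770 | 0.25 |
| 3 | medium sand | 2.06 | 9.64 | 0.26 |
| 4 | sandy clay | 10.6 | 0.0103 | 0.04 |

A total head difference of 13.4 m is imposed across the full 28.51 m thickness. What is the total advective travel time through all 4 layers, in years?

With flow normal to the layers, continuity requires the same specific discharge q through every layer.
Σ(b_i/K_i) = 6.20/2.27 + 9.65/1770 + 2.06/9.64 + 10.6/0.0103 = 1032 d.
q = Δh / Σ(b_i/K_i) = 13.4 / 1032 = 0.01298 m/day.
In each layer the seepage velocity is v_i = q/n_i, so the layer transit time is t_i = b_i·n_i / q:
  layer 1 (fine sand): t_1 = 6.20 × 0.27 / 0.01298 = 128.9 d
  layer 2 (clean gravel): t_2 = 9.65 × 0.25 / 0.01298 = 185.8 d
  layer 3 (medium sand): t_3 = 2.06 × 0.26 / 0.01298 = 41.25 d
  layer 4 (sandy clay): t_4 = 10.6 × 0.04 / 0.01298 = 32.66 d
Total t = Σ t_i = 388.7 days = 1.064 years.

1.06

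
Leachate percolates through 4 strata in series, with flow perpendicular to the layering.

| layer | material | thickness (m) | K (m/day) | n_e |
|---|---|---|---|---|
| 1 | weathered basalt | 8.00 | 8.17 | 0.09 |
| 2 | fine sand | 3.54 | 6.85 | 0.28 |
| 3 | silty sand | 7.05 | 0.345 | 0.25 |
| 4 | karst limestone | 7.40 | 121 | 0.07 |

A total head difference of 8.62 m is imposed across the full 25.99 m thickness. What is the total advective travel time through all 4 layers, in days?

With flow normal to the layers, continuity requires the same specific discharge q through every layer.
Σ(b_i/K_i) = 8.00/8.17 + 3.54/6.85 + 7.05/0.345 + 7.40/121 = 21.99 d.
q = Δh / Σ(b_i/K_i) = 8.62 / 21.99 = 0.3920 m/day.
In each layer the seepage velocity is v_i = q/n_i, so the layer transit time is t_i = b_i·n_i / q:
  layer 1 (weathered basalt): t_1 = 8.00 × 0.09 / 0.3920 = 1.837 d
  layer 2 (fine sand): t_2 = 3.54 × 0.28 / 0.3920 = 2.529 d
  layer 3 (silty sand): t_3 = 7.05 × 0.25 / 0.3920 = 4.497 d
  layer 4 (karst limestone): t_4 = 7.40 × 0.07 / 0.3920 = 1.322 d
Total t = Σ t_i = 10.18 days.

10.2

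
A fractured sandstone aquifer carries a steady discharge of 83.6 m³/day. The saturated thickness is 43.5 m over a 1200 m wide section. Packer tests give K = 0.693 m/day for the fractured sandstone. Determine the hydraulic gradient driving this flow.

0.00231

Cross-sectional area A = 1200 × 43.5 = 52200 m².
From Q = K·A·i, i = Q / (K·A) = 83.6 / (0.6930 × 52200) = 0.002311.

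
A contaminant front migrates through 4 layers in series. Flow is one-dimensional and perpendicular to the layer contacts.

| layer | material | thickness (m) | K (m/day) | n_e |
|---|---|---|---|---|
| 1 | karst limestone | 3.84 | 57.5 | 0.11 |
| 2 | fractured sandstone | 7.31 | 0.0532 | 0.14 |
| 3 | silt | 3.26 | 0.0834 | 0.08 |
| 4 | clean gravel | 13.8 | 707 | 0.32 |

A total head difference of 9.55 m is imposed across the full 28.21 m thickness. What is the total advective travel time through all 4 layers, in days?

113

With flow normal to the layers, continuity requires the same specific discharge q through every layer.
Σ(b_i/K_i) = 3.84/57.5 + 7.31/0.0532 + 3.26/0.0834 + 13.8/707 = 176.6 d.
q = Δh / Σ(b_i/K_i) = 9.55 / 176.6 = 0.05408 m/day.
In each layer the seepage velocity is v_i = q/n_i, so the layer transit time is t_i = b_i·n_i / q:
  layer 1 (karst limestone): t_1 = 3.84 × 0.11 / 0.05408 = 7.810 d
  layer 2 (fractured sandstone): t_2 = 7.31 × 0.14 / 0.05408 = 18.92 d
  layer 3 (silt): t_3 = 3.26 × 0.08 / 0.05408 = 4.822 d
  layer 4 (clean gravel): t_4 = 13.8 × 0.32 / 0.05408 = 81.65 d
Total t = Σ t_i = 113.2 days.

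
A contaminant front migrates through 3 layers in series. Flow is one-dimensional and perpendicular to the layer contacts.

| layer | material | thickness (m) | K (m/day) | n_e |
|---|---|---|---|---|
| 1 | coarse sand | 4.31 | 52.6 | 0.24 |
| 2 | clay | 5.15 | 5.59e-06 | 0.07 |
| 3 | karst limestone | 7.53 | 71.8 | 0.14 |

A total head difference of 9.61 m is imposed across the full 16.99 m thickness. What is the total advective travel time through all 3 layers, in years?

643

With flow normal to the layers, continuity requires the same specific discharge q through every layer.
Σ(b_i/K_i) = 4.31/52.6 + 5.15/5.59e-06 + 7.53/71.8 = 9.213e+05 d.
q = Δh / Σ(b_i/K_i) = 9.61 / 9.213e+05 = 1.043e-05 m/day.
In each layer the seepage velocity is v_i = q/n_i, so the layer transit time is t_i = b_i·n_i / q:
  layer 1 (coarse sand): t_1 = 4.31 × 0.24 / 1.043e-05 = 99166 d
  layer 2 (clay): t_2 = 5.15 × 0.07 / 1.043e-05 = 34560 d
  layer 3 (karst limestone): t_3 = 7.53 × 0.14 / 1.043e-05 = 1.011e+05 d
Total t = Σ t_i = 2.348e+05 days = 642.8 years.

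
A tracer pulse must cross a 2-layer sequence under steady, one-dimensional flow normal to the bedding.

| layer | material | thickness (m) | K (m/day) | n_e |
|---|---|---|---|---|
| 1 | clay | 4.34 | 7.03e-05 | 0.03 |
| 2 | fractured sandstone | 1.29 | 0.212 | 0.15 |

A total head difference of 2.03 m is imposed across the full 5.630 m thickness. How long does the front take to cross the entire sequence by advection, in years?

27.0

With flow normal to the layers, continuity requires the same specific discharge q through every layer.
Σ(b_i/K_i) = 4.34/7.03e-05 + 1.29/0.212 = 61742 d.
q = Δh / Σ(b_i/K_i) = 2.03 / 61742 = 3.288e-05 m/day.
In each layer the seepage velocity is v_i = q/n_i, so the layer transit time is t_i = b_i·n_i / q:
  layer 1 (clay): t_1 = 4.34 × 0.03 / 3.288e-05 = 3960 d
  layer 2 (fractured sandstone): t_2 = 1.29 × 0.15 / 3.288e-05 = 5885 d
Total t = Σ t_i = 9845 days = 26.95 years.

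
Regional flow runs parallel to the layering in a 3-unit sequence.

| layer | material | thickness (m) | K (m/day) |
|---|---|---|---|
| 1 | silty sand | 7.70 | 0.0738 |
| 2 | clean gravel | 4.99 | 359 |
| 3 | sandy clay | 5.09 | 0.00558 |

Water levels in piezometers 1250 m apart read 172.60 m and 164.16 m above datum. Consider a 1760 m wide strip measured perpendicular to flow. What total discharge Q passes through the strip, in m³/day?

21300

Flow is parallel to layering, so each bed carries its own Darcy discharge and the transmissivities add.
Σ(K_i·b_i) = 0.0738×7.70 + 359×4.99 + 0.00558×5.09 = 1792 m²/day.
Hydraulic gradient i = (172.60 − 164.16) / 1250 = 8.44 / 1250 = 0.006752.
Q = Σ(K_i·b_i) · W · i = 1792 × 1760 × 0.006752 = 21295 m³/day.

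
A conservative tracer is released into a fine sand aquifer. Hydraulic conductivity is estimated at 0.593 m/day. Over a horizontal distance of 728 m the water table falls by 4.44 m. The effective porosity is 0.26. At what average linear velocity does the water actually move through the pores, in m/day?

0.0139

Hydraulic gradient i = Δh / L = 4.44 / 728 = 0.006099.
Darcy flux q = K · i = 0.5930 × 0.006099 = 0.003617 m/day.
Seepage velocity v = q / n_e = 0.003617 / 0.26 = 0.01391 m/day.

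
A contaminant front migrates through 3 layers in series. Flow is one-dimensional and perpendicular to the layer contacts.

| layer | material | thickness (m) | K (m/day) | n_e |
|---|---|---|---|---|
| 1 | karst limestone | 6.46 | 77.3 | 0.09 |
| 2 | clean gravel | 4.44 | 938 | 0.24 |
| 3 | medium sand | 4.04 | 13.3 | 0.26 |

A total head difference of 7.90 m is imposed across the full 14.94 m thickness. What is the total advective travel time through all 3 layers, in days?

0.134

With flow normal to the layers, continuity requires the same specific discharge q through every layer.
Σ(b_i/K_i) = 6.46/77.3 + 4.44/938 + 4.04/13.3 = 0.3921 d.
q = Δh / Σ(b_i/K_i) = 7.90 / 0.3921 = 20.15 m/day.
In each layer the seepage velocity is v_i = q/n_i, so the layer transit time is t_i = b_i·n_i / q:
  layer 1 (karst limestone): t_1 = 6.46 × 0.09 / 20.15 = 0.02885 d
  layer 2 (clean gravel): t_2 = 4.44 × 0.24 / 20.15 = 0.05288 d
  layer 3 (medium sand): t_3 = 4.04 × 0.26 / 20.15 = 0.05213 d
Total t = Σ t_i = 0.1339 days.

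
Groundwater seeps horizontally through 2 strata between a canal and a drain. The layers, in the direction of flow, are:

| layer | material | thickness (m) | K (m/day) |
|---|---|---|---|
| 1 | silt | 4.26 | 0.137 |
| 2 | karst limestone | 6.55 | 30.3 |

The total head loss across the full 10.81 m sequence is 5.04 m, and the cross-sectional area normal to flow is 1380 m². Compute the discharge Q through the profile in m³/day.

Flow is perpendicular to layering, so the layers act in series and the equivalent K is the thickness-weighted harmonic mean.
Total thickness L = 4.26 + 6.55 = 10.81 m.
Σ(b_i/K_i) = 4.26/0.137 + 6.55/30.3 = 31.31 d.
K_eq = L / Σ(b_i/K_i) = 10.81 / 31.31 = 0.3452 m/day.
Q = K_eq · A · (Δh/L) = 0.3452 × 1380 × (5.04/10.81) = 222.1 m³/day.

222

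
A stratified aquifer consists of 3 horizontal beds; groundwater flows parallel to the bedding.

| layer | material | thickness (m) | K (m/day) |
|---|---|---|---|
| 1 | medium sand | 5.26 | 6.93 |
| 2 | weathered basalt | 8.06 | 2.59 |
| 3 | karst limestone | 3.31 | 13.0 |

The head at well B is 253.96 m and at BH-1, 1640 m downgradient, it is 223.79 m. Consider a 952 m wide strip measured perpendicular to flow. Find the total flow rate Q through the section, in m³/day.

1760

Flow is parallel to layering, so each bed carries its own Darcy discharge and the transmissivities add.
Σ(K_i·b_i) = 6.93×5.26 + 2.59×8.06 + 13.0×3.31 = 100.4 m²/day.
Hydraulic gradient i = (253.96 − 223.79) / 1640 = 30.17 / 1640 = 0.01840.
Q = Σ(K_i·b_i) · W · i = 100.4 × 952 × 0.01840 = 1758 m³/day.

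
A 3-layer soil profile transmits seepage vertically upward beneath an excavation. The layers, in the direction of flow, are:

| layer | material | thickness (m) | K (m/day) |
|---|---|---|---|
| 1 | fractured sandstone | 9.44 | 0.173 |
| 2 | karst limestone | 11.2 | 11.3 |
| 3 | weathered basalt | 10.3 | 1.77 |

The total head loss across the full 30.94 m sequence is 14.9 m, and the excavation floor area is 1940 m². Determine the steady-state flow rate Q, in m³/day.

Flow is perpendicular to layering, so the layers act in series and the equivalent K is the thickness-weighted harmonic mean.
Total thickness L = 9.44 + 11.2 + 10.3 = 30.94 m.
Σ(b_i/K_i) = 9.44/0.173 + 11.2/11.3 + 10.3/1.77 = 61.38 d.
K_eq = L / Σ(b_i/K_i) = 30.94 / 61.38 = 0.5041 m/day.
Q = K_eq · A · (Δh/L) = 0.5041 × 1940 × (14.9/30.94) = 471.0 m³/day.

471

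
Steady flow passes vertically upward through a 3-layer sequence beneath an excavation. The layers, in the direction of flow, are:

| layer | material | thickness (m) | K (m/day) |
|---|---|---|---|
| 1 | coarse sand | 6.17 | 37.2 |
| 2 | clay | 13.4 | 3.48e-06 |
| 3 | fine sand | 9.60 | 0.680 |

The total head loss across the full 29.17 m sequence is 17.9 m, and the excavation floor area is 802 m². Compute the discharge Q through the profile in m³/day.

Flow is perpendicular to layering, so the layers act in series and the equivalent K is the thickness-weighted harmonic mean.
Total thickness L = 6.17 + 13.4 + 9.60 = 29.17 m.
Σ(b_i/K_i) = 6.17/37.2 + 13.4/3.48e-06 + 9.60/0.680 = 3.851e+06 d.
K_eq = L / Σ(b_i/K_i) = 29.17 / 3.851e+06 = 7.575e-06 m/day.
Q = K_eq · A · (Δh/L) = 7.575e-06 × 802 × (17.9/29.17) = 0.003728 m³/day.

0.00373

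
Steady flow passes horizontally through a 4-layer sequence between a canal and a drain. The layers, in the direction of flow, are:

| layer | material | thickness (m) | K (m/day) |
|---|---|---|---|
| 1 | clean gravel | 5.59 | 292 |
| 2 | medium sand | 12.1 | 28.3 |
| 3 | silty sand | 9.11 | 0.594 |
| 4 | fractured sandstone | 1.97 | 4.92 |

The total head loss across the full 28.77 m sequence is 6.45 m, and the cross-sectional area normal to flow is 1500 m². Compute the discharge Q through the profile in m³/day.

598

Flow is perpendicular to layering, so the layers act in series and the equivalent K is the thickness-weighted harmonic mean.
Total thickness L = 5.59 + 12.1 + 9.11 + 1.97 = 28.77 m.
Σ(b_i/K_i) = 5.59/292 + 12.1/28.3 + 9.11/0.594 + 1.97/4.92 = 16.18 d.
K_eq = L / Σ(b_i/K_i) = 28.77 / 16.18 = 1.778 m/day.
Q = K_eq · A · (Δh/L) = 1.778 × 1500 × (6.45/28.77) = 597.8 m³/day.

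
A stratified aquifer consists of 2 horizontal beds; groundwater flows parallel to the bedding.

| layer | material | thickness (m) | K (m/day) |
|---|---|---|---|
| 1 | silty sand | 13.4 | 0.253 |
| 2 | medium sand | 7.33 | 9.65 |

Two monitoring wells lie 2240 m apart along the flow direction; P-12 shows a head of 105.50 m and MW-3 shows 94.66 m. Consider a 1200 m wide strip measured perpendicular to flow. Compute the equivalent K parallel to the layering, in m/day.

Flow is parallel to layering, so each bed carries its own Darcy discharge and the transmissivities add.
Σ(K_i·b_i) = 0.253×13.4 + 9.65×7.33 = 74.12 m²/day.
Total thickness b = 20.73 m, so K_eq = Σ(K_i·b_i)/b = 3.576 m/day.

3.58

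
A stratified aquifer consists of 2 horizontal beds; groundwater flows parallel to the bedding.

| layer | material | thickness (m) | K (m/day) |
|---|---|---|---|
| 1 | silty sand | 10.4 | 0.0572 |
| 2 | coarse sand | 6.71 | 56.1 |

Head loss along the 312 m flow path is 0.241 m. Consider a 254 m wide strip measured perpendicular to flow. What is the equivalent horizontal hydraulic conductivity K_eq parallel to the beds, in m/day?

Flow is parallel to layering, so each bed carries its own Darcy discharge and the transmissivities add.
Σ(K_i·b_i) = 0.0572×10.4 + 56.1×6.71 = 377.0 m²/day.
Total thickness b = 17.11 m, so K_eq = Σ(K_i·b_i)/b = 22.04 m/day.

22.0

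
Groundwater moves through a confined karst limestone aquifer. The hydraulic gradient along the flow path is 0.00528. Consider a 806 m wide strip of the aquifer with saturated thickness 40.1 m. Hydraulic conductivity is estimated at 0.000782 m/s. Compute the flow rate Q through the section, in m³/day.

11500

Convert K: 0.000782 m/s × 86400 = 67.56 m/day.
Cross-sectional area A = 806 × 40.1 = 32321 m².
Hydraulic gradient i = 0.00528.
Darcy's law: Q = K · A · i = 67.56 × 32321 × 0.005280 = 11530 m³/day.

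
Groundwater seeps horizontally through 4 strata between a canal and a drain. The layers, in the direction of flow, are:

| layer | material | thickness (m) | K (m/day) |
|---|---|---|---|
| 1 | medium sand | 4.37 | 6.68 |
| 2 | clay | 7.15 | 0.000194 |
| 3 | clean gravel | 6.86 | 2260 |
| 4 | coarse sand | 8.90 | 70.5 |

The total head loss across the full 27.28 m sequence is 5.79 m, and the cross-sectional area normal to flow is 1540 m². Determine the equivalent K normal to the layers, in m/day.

Flow is perpendicular to layering, so the layers act in series and the equivalent K is the thickness-weighted harmonic mean.
Total thickness L = 4.37 + 7.15 + 6.86 + 8.90 = 27.28 m.
Σ(b_i/K_i) = 4.37/6.68 + 7.15/0.000194 + 6.86/2260 + 8.90/70.5 = 36856 d.
K_eq = L / Σ(b_i/K_i) = 27.28 / 36856 = 0.0007402 m/day.

0.000740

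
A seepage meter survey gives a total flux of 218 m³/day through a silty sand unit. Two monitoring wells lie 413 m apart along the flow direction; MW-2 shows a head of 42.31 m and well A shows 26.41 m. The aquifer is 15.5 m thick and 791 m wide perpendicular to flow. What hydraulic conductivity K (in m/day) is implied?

Cross-sectional area A = 791 × 15.5 = 12260 m².
Hydraulic gradient i = (42.31 − 26.41) / 413 = 15.9 / 413 = 0.03850.
From Q = K·A·i, K = Q / (A·i) = 218 / (12260 × 0.03850) = 0.4619 m/day.

0.462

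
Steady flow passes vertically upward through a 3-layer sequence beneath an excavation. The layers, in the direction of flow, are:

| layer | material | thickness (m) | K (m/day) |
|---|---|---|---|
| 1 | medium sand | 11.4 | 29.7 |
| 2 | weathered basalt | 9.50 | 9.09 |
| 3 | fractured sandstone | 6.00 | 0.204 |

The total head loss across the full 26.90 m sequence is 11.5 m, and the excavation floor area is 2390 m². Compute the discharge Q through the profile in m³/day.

Flow is perpendicular to layering, so the layers act in series and the equivalent K is the thickness-weighted harmonic mean.
Total thickness L = 11.4 + 9.50 + 6.00 = 26.90 m.
Σ(b_i/K_i) = 11.4/29.7 + 9.50/9.09 + 6.00/0.204 = 30.84 d.
K_eq = L / Σ(b_i/K_i) = 26.90 / 30.84 = 0.8722 m/day.
Q = K_eq · A · (Δh/L) = 0.8722 × 2390 × (11.5/26.90) = 891.2 m³/day.

891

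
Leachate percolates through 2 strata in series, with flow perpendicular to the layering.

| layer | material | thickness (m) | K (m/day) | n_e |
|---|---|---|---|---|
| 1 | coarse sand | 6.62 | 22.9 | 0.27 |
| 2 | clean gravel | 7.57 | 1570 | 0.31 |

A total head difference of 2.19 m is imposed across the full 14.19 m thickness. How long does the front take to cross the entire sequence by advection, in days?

0.555

With flow normal to the layers, continuity requires the same specific discharge q through every layer.
Σ(b_i/K_i) = 6.62/22.9 + 7.57/1570 = 0.2939 d.
q = Δh / Σ(b_i/K_i) = 2.19 / 0.2939 = 7.451 m/day.
In each layer the seepage velocity is v_i = q/n_i, so the layer transit time is t_i = b_i·n_i / q:
  layer 1 (coarse sand): t_1 = 6.62 × 0.27 / 7.451 = 0.2399 d
  layer 2 (clean gravel): t_2 = 7.57 × 0.31 / 7.451 = 0.3149 d
Total t = Σ t_i = 0.5548 days.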